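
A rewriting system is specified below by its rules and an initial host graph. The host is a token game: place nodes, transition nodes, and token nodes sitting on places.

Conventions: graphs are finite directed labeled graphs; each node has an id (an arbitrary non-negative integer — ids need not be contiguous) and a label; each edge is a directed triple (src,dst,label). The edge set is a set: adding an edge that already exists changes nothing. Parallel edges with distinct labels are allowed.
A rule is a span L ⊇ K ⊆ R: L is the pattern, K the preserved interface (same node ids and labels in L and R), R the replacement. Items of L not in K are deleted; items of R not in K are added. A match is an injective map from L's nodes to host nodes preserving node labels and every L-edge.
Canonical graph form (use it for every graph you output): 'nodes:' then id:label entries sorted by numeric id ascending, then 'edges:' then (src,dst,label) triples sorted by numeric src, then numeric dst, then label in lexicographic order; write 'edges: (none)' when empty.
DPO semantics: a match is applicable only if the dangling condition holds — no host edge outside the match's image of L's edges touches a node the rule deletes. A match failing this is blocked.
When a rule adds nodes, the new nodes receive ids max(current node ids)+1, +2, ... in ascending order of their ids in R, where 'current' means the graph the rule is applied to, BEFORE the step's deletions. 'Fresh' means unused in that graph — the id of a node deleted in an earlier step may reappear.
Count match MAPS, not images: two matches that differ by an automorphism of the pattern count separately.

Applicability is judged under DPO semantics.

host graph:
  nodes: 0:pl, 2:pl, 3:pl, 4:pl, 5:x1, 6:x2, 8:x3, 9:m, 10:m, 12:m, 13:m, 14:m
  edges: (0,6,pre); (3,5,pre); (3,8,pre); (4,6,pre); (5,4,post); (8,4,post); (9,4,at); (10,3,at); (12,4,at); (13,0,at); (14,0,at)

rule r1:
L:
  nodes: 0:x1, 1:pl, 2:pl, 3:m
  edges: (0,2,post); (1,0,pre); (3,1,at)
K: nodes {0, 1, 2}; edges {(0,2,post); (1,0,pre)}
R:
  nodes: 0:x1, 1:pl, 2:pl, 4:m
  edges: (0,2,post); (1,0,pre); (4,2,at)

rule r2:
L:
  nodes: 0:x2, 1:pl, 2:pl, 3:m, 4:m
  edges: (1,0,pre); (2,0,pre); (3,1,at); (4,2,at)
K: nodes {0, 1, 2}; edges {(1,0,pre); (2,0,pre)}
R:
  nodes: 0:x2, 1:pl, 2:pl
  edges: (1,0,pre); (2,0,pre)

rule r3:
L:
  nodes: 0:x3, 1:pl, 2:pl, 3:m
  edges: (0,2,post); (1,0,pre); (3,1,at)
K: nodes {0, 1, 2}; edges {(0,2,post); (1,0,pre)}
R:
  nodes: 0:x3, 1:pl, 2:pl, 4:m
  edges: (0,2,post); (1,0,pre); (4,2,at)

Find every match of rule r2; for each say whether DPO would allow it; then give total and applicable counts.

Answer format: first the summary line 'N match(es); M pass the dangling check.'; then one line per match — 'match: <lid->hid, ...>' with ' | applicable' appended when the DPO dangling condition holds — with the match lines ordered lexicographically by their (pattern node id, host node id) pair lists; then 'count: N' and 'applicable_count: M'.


8 match(es); 8 pass the dangling check.
match: 0->6, 1->0, 2->4, 3->13, 4->9 | applicable
match: 0->6, 1->0, 2->4, 3->13, 4->12 | applicable
match: 0->6, 1->0, 2->4, 3->14, 4->9 | applicable
match: 0->6, 1->0, 2->4, 3->14, 4->12 | applicable
match: 0->6, 1->4, 2->0, 3->9, 4->13 | applicable
match: 0->6, 1->4, 2->0, 3->9, 4->14 | applicable
match: 0->6, 1->4, 2->0, 3->12, 4->13 | applicable
match: 0->6, 1->4, 2->0, 3->12, 4->14 | applicable
count: 8
applicable_count: 8


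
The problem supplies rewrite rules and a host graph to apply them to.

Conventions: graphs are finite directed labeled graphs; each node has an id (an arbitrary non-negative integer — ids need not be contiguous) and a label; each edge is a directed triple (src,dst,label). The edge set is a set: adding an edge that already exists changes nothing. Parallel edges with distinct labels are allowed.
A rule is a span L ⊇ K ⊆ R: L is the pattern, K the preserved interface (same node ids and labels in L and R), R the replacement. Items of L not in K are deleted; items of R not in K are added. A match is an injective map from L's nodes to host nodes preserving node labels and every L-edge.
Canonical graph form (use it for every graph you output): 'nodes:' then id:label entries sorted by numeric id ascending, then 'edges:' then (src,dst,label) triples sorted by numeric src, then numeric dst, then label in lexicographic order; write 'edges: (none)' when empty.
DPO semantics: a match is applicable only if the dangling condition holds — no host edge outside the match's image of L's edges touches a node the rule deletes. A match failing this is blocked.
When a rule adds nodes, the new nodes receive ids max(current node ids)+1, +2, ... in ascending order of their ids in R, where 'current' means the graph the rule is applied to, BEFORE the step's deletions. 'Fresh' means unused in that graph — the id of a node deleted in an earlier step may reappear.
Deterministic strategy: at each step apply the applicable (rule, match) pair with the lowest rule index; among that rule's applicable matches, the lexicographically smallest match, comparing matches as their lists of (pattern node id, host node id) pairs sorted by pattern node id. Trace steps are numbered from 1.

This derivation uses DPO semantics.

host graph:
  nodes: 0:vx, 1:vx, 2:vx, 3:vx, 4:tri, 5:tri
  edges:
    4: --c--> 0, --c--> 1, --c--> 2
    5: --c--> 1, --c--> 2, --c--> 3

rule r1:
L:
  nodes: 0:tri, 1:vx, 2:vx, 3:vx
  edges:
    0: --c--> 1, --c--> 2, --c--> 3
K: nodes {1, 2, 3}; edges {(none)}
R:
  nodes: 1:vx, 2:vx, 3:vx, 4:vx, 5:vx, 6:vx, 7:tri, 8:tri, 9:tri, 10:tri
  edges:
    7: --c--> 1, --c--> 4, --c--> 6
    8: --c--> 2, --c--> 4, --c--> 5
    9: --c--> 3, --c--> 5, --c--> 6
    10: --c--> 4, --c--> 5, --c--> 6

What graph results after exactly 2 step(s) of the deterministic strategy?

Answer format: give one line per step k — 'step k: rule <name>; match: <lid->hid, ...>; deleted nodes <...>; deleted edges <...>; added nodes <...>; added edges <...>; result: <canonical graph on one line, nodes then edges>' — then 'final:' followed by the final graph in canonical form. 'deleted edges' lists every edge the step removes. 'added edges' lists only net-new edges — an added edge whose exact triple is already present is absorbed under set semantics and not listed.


step 1: rule r1; match: 0->4, 1->0, 2->1, 3->2; deleted nodes 4; deleted edges (4,0,c); (4,1,c); (4,2,c); added nodes 6, 7, 8, 9, 10, 11, 12; added edges (9,0,c); (9,6,c); (9,8,c); (10,1,c); (10,6,c); (10,7,c); (11,2,c); (11,7,c); (11,8,c); (12,6,c); (12,7,c); (12,8,c); result: nodes: 0:vx, 1:vx, 2:vx, 3:vx, 5:tri, 6:vx, 7:vx, 8:vx, 9:tri, 10:tri, 11:tri, 12:tri edges: (5,1,c); (5,2,c); (5,3,c); (9,0,c); (9,6,c); (9,8,c); (10,1,c); (10,6,c); (10,7,c); (11,2,c); (11,7,c); (11,8,c); (12,6,c); (12,7,c); (12,8,c)
step 2: rule r1; match: 0->5, 1->1, 2->2, 3->3; deleted nodes 5; deleted edges (5,1,c); (5,2,c); (5,3,c); added nodes 13, 14, 15, 16, 17, 18, 19; added edges (16,1,c); (16,13,c); (16,15,c); (17,2,c); (17,13,c); (17,14,c); (18,3,c); (18,14,c); (18,15,c); (19,13,c); (19,14,c); (19,15,c); result: nodes: 0:vx, 1:vx, 2:vx, 3:vx, 6:vx, 7:vx, 8:vx, 9:tri, 10:tri, 11:tri, 12:tri, 13:vx, 14:vx, 15:vx, 16:tri, 17:tri, 18:tri, 19:tri edges: (9,0,c); (9,6,c); (9,8,c); (10,1,c); (10,6,c); (10,7,c); (11,2,c); (11,7,c); (11,8,c); (12,6,c); (12,7,c); (12,8,c); (16,1,c); (16,13,c); (16,15,c); (17,2,c); (17,13,c); (17,14,c); (18,3,c); (18,14,c); (18,15,c); (19,13,c); (19,14,c); (19,15,c)
final:
nodes: 0:vx, 1:vx, 2:vx, 3:vx, 6:vx, 7:vx, 8:vx, 9:tri, 10:tri, 11:tri, 12:tri, 13:vx, 14:vx, 15:vx, 16:tri, 17:tri, 18:tri, 19:tri
edges: (9,0,c); (9,6,c); (9,8,c); (10,1,c); (10,6,c); (10,7,c); (11,2,c); (11,7,c); (11,8,c); (12,6,c); (12,7,c); (12,8,c); (16,1,c); (16,13,c); (16,15,c); (17,2,c); (17,13,c); (17,14,c); (18,3,c); (18,14,c); (18,15,c); (19,13,c); (19,14,c); (19,15,c)


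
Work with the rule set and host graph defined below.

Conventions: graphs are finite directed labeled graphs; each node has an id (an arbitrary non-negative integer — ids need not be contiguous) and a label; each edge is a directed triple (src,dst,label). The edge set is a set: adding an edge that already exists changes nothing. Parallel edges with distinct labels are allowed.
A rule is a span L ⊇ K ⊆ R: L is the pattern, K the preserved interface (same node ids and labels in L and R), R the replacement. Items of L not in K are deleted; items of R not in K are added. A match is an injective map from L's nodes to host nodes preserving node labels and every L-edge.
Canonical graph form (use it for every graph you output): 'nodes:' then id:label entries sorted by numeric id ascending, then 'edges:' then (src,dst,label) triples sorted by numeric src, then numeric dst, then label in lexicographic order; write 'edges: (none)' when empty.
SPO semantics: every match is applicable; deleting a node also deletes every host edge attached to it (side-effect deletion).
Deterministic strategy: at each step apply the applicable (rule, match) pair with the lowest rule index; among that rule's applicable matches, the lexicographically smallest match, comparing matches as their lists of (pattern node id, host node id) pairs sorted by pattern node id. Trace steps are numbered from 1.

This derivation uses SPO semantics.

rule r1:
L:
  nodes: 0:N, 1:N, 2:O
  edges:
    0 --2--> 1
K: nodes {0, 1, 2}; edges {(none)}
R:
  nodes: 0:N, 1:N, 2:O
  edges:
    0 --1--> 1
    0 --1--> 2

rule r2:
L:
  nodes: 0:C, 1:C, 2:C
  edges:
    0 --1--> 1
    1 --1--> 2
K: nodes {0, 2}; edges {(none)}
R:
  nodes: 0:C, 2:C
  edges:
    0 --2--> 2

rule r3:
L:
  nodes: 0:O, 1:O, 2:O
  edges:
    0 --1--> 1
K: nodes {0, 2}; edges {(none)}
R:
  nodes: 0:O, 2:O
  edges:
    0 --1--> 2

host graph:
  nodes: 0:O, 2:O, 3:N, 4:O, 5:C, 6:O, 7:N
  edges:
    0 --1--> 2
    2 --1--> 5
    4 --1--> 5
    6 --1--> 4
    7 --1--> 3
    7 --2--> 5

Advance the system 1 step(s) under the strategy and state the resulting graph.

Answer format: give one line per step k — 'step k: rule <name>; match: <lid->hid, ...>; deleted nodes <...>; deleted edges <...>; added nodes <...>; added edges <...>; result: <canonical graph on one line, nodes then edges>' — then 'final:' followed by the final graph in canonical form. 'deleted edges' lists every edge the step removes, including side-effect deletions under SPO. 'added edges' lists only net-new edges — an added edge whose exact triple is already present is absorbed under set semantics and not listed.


step 1: rule r3; match: 0->0, 1->2, 2->4; deleted nodes 2; deleted edges (0,2,1); (2,5,1); added nodes (none); added edges (0,4,1); result: nodes: 0:O, 3:N, 4:O, 5:C, 6:O, 7:N edges: (0,4,1); (4,5,1); (6,4,1); (7,3,1); (7,5,2)
final:
nodes: 0:O, 3:N, 4:O, 5:C, 6:O, 7:N
edges: (0,4,1); (4,5,1); (6,4,1); (7,3,1); (7,5,2)


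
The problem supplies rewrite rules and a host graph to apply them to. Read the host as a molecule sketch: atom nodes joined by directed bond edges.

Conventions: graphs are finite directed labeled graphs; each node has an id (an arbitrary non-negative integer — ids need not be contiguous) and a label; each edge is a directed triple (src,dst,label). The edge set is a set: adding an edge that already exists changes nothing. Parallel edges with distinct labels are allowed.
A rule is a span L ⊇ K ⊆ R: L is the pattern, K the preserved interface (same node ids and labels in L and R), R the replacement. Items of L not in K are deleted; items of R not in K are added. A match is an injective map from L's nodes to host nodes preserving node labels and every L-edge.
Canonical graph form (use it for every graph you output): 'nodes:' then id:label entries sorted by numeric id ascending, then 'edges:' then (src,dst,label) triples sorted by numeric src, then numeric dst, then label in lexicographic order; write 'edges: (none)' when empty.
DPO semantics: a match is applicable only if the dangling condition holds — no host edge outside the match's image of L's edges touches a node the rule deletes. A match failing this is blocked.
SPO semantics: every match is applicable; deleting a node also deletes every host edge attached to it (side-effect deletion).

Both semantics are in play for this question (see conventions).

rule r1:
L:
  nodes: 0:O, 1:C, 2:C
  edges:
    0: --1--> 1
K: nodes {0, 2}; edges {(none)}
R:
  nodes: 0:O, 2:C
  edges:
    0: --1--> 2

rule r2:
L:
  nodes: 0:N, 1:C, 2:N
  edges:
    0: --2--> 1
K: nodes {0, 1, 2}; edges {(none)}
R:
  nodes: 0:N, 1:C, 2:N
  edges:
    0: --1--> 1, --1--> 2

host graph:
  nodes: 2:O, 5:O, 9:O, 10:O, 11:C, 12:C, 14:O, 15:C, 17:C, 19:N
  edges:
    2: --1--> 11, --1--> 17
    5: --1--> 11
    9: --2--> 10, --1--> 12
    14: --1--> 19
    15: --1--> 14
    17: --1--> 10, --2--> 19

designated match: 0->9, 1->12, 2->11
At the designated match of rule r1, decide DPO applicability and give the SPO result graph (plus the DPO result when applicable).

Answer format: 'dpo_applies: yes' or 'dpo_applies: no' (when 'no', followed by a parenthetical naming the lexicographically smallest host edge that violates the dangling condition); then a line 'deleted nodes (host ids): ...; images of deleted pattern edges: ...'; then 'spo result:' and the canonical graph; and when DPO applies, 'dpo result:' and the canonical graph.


dpo_applies: yes
deleted nodes (host ids): 12; images of deleted pattern edges: (9,12,1)
spo result:
nodes: 2:O, 5:O, 9:O, 10:O, 11:C, 14:O, 15:C, 17:C, 19:N
edges: (2,11,1); (2,17,1); (5,11,1); (9,10,2); (9,11,1); (14,19,1); (15,14,1); (17,10,1); (17,19,2)
dpo result:
nodes: 2:O, 5:O, 9:O, 10:O, 11:C, 14:O, 15:C, 17:C, 19:N
edges: (2,11,1); (2,17,1); (5,11,1); (9,10,2); (9,11,1); (14,19,1); (15,14,1); (17,10,1); (17,19,2)


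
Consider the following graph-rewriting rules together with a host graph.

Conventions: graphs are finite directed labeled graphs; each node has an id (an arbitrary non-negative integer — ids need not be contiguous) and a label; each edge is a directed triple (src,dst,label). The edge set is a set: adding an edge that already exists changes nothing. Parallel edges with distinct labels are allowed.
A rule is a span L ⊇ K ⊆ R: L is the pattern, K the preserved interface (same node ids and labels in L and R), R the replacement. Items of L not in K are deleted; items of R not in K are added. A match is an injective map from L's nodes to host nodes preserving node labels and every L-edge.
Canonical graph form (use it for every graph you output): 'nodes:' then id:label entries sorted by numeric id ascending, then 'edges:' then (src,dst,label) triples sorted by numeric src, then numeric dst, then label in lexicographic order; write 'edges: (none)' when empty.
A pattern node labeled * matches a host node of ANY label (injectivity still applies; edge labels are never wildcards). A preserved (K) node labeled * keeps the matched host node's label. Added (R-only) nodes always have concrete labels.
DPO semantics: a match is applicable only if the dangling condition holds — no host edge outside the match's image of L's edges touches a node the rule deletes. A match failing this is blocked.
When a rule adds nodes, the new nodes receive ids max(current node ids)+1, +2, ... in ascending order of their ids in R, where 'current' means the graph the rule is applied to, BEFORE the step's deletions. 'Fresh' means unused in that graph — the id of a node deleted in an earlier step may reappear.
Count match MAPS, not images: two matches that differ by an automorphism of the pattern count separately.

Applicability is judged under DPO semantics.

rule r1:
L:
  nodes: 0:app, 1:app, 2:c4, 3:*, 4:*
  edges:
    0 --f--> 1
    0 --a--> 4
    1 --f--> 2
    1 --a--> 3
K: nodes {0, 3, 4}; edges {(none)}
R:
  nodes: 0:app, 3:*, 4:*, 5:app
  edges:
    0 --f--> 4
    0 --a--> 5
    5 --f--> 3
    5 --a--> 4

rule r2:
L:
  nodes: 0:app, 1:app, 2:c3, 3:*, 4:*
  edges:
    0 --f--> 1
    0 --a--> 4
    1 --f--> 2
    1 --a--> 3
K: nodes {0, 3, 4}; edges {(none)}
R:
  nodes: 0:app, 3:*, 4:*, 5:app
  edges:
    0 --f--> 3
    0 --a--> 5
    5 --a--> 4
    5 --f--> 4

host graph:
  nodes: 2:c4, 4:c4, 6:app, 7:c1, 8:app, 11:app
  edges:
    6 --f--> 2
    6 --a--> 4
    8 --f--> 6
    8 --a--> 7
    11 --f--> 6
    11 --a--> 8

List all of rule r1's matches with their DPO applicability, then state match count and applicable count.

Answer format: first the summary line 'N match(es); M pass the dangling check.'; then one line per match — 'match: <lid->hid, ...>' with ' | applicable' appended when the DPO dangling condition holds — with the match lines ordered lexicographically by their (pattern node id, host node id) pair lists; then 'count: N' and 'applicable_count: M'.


2 match(es); 0 pass the dangling check.
match: 0->8, 1->6, 2->2, 3->4, 4->7
match: 0->11, 1->6, 2->2, 3->4, 4->8
count: 2
applicable_count: 0


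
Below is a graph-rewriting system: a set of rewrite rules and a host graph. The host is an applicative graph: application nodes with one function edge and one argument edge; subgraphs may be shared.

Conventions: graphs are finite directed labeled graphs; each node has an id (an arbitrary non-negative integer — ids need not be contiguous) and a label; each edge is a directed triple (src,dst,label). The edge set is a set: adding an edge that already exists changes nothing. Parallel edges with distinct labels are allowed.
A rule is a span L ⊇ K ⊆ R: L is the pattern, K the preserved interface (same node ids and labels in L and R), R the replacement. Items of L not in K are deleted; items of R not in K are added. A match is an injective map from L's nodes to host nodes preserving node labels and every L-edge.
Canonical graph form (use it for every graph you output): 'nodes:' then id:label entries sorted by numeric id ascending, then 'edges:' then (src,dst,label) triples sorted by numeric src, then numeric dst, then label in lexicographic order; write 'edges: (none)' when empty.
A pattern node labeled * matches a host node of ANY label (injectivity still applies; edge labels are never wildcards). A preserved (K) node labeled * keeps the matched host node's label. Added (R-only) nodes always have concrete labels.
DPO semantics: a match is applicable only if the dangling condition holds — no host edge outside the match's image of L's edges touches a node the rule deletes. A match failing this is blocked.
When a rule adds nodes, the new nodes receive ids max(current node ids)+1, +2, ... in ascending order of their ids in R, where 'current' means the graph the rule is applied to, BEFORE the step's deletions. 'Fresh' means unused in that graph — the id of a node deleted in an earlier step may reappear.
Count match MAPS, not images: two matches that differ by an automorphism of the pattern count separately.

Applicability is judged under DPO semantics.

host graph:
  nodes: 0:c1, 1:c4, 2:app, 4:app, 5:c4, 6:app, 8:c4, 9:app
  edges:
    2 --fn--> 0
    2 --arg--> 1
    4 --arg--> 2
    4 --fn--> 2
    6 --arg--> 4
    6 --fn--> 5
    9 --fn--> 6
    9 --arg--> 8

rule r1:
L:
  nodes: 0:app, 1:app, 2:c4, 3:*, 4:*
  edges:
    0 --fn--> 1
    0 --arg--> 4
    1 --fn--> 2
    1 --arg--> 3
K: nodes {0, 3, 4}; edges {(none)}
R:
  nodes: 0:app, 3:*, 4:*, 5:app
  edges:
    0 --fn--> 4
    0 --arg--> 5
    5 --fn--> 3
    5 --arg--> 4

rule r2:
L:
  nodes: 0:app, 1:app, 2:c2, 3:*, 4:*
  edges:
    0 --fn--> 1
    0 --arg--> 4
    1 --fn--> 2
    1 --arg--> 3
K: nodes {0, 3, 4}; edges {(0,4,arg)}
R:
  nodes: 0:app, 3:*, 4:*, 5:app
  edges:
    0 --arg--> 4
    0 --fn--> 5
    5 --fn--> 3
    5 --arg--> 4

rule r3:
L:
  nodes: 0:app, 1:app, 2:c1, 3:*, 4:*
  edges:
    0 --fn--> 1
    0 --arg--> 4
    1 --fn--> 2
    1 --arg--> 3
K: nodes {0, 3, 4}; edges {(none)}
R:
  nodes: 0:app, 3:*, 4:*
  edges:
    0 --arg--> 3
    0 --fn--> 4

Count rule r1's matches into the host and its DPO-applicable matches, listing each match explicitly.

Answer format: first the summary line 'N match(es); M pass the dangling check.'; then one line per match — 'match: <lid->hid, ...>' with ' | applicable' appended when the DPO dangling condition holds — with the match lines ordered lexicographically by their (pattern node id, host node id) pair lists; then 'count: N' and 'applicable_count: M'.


1 match(es); 1 pass the dangling check.
match: 0->9, 1->6, 2->5, 3->4, 4->8 | applicable
count: 1
applicable_count: 1


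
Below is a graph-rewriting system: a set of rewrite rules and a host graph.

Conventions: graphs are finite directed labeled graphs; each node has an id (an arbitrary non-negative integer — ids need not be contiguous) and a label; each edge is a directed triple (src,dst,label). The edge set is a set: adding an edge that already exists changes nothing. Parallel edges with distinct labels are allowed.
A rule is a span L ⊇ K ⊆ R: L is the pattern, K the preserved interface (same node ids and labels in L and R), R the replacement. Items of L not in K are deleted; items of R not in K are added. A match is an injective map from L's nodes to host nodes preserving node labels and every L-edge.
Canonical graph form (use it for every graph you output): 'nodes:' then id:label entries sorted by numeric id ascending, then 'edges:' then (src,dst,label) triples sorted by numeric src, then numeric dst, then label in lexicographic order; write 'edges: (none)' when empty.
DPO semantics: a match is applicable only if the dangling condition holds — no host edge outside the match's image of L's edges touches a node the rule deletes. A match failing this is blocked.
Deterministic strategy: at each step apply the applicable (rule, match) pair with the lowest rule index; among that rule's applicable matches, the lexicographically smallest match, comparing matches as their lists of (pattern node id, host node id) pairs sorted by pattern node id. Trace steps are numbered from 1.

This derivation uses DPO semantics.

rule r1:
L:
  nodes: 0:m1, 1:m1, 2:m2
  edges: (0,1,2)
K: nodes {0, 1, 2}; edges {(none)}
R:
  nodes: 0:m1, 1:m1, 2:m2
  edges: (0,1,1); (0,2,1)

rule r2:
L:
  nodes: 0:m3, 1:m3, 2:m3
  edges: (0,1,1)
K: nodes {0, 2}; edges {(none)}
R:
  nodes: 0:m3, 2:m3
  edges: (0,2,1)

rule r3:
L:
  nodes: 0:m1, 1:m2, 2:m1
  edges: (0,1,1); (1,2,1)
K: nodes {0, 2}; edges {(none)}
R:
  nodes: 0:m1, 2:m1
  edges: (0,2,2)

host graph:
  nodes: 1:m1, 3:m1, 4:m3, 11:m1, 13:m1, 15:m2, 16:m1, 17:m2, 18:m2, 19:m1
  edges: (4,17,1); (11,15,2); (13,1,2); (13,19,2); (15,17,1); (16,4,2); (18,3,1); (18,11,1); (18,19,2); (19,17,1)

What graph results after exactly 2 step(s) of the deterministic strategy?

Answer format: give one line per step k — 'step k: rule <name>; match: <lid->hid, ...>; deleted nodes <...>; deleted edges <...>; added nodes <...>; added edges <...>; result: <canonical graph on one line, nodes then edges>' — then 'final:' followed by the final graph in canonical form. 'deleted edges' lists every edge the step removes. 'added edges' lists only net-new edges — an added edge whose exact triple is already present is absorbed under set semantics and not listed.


step 1: rule r1; match: 0->13, 1->1, 2->15; deleted nodes (none); deleted edges (13,1,2); added nodes (none); added edges (13,1,1); (13,15,1); result: nodes: 1:m1, 3:m1, 4:m3, 11:m1, 13:m1, 15:m2, 16:m1, 17:m2, 18:m2, 19:m1 edges: (4,17,1); (11,15,2); (13,1,1); (13,15,1); (13,19,2); (15,17,1); (16,4,2); (18,3,1); (18,11,1); (18,19,2); (19,17,1)
step 2: rule r1; match: 0->13, 1->19, 2->15; deleted nodes (none); deleted edges (13,19,2); added nodes (none); added edges (13,19,1); result: nodes: 1:m1, 3:m1, 4:m3, 11:m1, 13:m1, 15:m2, 16:m1, 17:m2, 18:m2, 19:m1 edges: (4,17,1); (11,15,2); (13,1,1); (13,15,1); (13,19,1); (15,17,1); (16,4,2); (18,3,1); (18,11,1); (18,19,2); (19,17,1)
final:
nodes: 1:m1, 3:m1, 4:m3, 11:m1, 13:m1, 15:m2, 16:m1, 17:m2, 18:m2, 19:m1
edges: (4,17,1); (11,15,2); (13,1,1); (13,15,1); (13,19,1); (15,17,1); (16,4,2); (18,3,1); (18,11,1); (18,19,2); (19,17,1)


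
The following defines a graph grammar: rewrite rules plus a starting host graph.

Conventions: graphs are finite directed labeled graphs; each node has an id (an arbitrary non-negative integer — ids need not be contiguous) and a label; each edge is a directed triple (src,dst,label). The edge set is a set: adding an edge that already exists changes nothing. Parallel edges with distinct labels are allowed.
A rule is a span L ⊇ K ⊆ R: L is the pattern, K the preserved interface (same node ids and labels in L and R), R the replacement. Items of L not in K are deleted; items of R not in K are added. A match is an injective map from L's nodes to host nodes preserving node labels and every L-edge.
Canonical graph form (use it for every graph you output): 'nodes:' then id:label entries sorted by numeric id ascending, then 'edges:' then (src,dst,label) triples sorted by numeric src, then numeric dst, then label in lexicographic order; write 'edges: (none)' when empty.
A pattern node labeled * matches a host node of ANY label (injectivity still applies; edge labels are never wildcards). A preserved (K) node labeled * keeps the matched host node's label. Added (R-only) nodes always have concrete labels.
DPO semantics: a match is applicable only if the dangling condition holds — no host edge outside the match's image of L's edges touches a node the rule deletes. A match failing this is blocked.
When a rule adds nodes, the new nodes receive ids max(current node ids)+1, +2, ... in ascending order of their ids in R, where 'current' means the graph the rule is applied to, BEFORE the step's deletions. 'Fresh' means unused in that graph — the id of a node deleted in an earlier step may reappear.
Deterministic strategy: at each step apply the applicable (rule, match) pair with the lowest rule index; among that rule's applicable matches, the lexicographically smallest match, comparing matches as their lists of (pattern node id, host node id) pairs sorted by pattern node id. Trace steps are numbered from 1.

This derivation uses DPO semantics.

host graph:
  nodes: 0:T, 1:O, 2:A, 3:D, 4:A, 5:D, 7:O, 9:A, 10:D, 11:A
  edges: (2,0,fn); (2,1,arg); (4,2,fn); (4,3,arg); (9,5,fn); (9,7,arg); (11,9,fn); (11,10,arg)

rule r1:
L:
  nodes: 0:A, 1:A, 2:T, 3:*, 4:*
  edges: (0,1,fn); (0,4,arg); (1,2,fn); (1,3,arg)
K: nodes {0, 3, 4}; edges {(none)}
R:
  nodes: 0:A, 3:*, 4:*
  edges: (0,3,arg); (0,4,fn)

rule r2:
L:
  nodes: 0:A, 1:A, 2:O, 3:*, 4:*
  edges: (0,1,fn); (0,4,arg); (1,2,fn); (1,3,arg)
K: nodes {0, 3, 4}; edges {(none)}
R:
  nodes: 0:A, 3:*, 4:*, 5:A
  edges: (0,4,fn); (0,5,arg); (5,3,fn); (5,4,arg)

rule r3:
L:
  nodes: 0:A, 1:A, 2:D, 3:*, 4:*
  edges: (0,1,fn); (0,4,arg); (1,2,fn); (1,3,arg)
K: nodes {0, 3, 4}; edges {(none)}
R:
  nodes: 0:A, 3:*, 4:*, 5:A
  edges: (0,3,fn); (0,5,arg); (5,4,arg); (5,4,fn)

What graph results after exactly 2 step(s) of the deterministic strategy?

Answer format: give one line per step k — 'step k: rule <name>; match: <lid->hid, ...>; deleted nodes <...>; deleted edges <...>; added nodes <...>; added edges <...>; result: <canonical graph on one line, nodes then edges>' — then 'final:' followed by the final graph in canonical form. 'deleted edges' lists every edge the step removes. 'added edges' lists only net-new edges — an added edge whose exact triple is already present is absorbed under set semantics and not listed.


step 1: rule r1; match: 0->4, 1->2, 2->0, 3->1, 4->3; deleted nodes 0, 2; deleted edges (2,0,fn); (2,1,arg); (4,2,fn); (4,3,arg); added nodes (none); added edges (4,1,arg); (4,3,fn); result: nodes: 1:O, 3:D, 4:A, 5:D, 7:O, 9:A, 10:D, 11:A edges: (4,1,arg); (4,3,fn); (9,5,fn); (9,7,arg); (11,9,fn); (11,10,arg)
step 2: rule r3; match: 0->11, 1->9, 2->5, 3->7, 4->10; deleted nodes 5, 9; deleted edges (9,5,fn); (9,7,arg); (11,9,fn); (11,10,arg); added nodes 12; added edges (11,7,fn); (11,12,arg); (12,10,arg); (12,10,fn); result: nodes: 1:O, 3:D, 4:A, 7:O, 10:D, 11:A, 12:A edges: (4,1,arg); (4,3,fn); (11,7,fn); (11,12,arg); (12,10,arg); (12,10,fn)
final:
nodes: 1:O, 3:D, 4:A, 7:O, 10:D, 11:A, 12:A
edges: (4,1,arg); (4,3,fn); (11,7,fn); (11,12,arg); (12,10,arg); (12,10,fn)


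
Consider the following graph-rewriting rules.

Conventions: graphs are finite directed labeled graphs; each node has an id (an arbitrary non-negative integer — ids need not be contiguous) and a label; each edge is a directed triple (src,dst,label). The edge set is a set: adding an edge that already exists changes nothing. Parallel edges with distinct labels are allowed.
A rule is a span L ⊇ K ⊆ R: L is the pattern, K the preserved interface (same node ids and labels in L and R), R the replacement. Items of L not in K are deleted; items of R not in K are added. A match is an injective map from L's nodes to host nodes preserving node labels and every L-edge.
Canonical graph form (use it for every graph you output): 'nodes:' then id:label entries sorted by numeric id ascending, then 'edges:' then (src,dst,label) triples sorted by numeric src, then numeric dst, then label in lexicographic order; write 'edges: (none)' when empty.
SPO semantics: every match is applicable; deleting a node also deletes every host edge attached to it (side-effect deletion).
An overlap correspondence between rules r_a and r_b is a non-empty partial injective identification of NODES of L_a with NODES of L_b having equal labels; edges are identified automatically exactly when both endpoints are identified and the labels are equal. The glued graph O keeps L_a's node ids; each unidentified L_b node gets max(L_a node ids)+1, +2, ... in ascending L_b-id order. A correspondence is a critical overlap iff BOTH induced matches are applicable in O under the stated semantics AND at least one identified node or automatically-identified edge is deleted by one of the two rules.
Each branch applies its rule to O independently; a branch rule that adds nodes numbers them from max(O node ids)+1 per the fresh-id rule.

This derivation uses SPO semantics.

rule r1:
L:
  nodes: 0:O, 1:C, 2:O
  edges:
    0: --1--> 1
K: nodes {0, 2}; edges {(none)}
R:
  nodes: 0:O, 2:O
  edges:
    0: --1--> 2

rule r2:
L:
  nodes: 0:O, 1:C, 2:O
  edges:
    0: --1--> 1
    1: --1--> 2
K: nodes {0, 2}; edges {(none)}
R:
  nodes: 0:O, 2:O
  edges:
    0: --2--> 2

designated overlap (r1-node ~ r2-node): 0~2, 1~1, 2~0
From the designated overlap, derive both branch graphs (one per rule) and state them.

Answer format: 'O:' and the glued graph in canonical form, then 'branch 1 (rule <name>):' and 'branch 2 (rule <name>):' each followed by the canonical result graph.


O:
nodes: 0:O, 1:C, 2:O
edges: (0,1,1); (1,0,1); (2,1,1)
branch 1 (rule r1):
nodes: 0:O, 2:O
edges: (0,2,1)
branch 2 (rule r2):
nodes: 0:O, 2:O
edges: (2,0,2)


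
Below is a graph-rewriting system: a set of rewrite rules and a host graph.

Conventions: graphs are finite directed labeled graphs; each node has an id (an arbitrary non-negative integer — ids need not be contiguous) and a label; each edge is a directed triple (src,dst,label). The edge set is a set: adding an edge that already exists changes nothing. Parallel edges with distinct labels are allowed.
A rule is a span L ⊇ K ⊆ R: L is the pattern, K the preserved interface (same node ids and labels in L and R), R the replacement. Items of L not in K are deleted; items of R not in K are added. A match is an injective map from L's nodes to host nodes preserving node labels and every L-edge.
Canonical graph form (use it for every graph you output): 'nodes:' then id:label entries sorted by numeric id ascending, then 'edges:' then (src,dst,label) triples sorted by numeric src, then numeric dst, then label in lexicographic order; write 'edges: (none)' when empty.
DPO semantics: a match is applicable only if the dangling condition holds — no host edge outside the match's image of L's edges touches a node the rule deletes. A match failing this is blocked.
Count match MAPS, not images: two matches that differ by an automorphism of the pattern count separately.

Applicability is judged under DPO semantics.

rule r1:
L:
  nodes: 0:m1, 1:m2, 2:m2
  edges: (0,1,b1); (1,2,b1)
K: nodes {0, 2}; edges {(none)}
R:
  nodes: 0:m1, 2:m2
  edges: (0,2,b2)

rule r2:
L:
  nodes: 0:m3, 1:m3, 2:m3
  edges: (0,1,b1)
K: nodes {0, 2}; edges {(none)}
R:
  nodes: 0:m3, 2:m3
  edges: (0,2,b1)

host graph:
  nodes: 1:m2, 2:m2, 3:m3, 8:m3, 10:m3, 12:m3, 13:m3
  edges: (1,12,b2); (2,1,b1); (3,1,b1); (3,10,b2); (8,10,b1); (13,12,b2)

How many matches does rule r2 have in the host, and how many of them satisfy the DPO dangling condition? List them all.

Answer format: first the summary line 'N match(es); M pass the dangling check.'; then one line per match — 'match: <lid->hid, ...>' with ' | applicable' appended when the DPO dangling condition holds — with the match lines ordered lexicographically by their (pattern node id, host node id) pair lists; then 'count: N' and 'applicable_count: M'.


3 match(es); 0 pass the dangling check.
match: 0->8, 1->10, 2->3
match: 0->8, 1->10, 2->12
match: 0->8, 1->10, 2->13
count: 3
applicable_count: 0


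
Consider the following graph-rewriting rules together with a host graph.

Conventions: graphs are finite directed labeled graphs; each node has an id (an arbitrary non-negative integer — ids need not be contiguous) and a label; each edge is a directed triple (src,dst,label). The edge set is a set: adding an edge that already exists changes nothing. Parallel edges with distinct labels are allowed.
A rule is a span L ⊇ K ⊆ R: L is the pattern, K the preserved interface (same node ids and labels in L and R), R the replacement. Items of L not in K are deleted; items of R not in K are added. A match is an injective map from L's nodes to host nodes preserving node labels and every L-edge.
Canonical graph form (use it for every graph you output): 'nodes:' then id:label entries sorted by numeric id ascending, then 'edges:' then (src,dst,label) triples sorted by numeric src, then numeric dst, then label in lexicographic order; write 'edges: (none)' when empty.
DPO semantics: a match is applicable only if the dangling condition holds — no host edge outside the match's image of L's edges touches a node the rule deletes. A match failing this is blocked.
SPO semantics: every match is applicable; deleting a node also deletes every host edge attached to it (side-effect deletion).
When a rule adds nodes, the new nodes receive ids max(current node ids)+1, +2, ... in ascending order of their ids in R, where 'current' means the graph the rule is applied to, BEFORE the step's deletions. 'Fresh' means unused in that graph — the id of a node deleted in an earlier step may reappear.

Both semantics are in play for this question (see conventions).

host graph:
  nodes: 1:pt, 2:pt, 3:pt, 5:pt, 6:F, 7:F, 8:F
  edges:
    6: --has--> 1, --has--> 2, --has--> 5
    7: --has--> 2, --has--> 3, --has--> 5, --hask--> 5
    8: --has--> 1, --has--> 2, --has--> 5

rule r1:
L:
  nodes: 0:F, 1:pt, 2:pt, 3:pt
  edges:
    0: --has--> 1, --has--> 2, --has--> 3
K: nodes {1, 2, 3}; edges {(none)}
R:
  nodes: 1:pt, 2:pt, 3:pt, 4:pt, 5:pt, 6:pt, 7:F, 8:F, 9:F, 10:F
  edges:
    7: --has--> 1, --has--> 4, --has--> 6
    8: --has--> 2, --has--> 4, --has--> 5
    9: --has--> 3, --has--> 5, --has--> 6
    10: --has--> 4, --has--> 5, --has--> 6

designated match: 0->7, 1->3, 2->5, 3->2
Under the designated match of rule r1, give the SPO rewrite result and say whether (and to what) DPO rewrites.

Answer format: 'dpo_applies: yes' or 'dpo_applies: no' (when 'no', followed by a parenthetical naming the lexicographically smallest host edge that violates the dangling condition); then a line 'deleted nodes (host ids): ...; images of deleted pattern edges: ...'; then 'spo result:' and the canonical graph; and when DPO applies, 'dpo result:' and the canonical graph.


dpo_applies: no
(the rule deletes node 7, which keeps host edge (7,5,hask) outside the match image — the dangling condition fails, DPO blocks; SPO proceeds and side-deletes such edges)
deleted nodes (host ids): 7; images of deleted pattern edges: (7,2,has); (7,3,has); (7,5,has)
spo result:
nodes: 1:pt, 2:pt, 3:pt, 5:pt, 6:F, 8:F, 9:pt, 10:pt, 11:pt, 12:F, 13:F, 14:F, 15:F
edges: (6,1,has); (6,2,has); (6,5,has); (8,1,has); (8,2,has); (8,5,has); (12,3,has); (12,9,has); (12,11,has); (13,5,has); (13,9,has); (13,10,has); (14,2,has); (14,10,has); (14,11,has); (15,9,has); (15,10,has); (15,11,has)


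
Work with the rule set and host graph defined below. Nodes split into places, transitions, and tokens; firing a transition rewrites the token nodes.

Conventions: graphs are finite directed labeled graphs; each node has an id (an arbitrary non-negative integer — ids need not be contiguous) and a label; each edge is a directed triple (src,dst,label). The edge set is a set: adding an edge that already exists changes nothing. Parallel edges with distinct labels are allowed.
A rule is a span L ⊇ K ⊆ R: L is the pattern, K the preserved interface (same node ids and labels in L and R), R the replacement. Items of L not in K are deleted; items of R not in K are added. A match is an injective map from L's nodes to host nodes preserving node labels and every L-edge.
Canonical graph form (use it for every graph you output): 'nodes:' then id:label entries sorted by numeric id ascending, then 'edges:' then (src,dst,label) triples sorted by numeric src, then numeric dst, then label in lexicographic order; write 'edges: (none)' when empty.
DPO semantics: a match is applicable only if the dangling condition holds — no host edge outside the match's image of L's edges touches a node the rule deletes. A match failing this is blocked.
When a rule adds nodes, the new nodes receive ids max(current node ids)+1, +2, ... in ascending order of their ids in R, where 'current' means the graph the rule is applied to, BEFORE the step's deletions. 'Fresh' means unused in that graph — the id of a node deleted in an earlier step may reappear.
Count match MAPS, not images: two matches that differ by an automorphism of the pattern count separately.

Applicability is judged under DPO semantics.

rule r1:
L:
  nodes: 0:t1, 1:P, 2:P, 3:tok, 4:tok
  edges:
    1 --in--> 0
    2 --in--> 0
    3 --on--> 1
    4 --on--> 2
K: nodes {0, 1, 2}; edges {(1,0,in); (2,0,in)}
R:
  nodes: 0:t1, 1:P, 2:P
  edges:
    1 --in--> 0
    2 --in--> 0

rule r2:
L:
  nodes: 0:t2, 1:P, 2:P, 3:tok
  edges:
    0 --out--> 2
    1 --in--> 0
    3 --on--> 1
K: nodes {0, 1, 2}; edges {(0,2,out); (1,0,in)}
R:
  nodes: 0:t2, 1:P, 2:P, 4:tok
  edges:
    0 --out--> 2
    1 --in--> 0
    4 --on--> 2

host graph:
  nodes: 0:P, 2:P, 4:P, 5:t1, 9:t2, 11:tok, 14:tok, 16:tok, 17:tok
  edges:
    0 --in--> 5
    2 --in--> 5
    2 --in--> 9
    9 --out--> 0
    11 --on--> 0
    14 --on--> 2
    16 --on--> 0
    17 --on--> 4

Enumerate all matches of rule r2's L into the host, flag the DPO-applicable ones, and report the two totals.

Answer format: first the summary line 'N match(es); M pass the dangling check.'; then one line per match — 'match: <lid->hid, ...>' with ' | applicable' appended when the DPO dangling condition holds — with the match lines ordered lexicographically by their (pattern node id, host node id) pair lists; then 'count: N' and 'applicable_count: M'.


1 match(es); 1 pass the dangling check.
match: 0->9, 1->2, 2->0, 3->14 | applicable
count: 1
applicable_count: 1


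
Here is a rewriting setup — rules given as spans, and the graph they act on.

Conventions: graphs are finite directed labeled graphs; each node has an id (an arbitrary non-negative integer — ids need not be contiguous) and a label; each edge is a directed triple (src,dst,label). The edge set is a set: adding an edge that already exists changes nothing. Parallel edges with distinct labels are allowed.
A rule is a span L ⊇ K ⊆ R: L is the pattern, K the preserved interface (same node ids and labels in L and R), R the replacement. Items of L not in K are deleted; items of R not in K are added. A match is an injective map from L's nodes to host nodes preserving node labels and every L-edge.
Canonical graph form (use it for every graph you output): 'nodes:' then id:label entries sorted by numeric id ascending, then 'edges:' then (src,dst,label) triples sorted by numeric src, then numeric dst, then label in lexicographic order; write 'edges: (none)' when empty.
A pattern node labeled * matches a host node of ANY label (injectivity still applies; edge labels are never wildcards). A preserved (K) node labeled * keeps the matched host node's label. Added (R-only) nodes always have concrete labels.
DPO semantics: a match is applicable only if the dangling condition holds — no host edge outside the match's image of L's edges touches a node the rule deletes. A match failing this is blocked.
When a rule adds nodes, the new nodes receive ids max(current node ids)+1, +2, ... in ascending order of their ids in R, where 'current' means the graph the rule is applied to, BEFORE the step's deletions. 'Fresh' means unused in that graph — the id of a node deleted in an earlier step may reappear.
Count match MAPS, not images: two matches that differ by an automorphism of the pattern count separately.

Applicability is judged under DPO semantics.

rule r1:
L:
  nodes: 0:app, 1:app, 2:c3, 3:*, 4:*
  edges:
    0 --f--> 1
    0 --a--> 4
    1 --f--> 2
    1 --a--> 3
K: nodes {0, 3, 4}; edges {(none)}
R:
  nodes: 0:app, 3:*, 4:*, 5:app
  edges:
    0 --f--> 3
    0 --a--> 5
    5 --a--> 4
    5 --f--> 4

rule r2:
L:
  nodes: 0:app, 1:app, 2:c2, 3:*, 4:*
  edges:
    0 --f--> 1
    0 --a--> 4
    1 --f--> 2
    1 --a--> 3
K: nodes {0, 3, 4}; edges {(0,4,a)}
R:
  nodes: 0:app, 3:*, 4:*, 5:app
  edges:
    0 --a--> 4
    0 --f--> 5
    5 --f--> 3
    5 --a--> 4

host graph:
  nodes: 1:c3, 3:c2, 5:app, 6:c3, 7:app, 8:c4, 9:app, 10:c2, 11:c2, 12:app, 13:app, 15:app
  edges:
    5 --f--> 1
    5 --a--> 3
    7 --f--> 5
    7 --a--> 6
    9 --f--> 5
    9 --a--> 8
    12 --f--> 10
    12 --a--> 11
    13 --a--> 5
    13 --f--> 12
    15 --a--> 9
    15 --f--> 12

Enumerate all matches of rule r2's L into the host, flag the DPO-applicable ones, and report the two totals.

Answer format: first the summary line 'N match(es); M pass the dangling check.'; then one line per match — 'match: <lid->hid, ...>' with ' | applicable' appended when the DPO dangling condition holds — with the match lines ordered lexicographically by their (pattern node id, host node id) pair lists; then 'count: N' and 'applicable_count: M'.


2 match(es); 0 pass the dangling check.
match: 0->13, 1->12, 2->10, 3->11, 4->5
match: 0->15, 1->12, 2->10, 3->11, 4->9
count: 2
applicable_count: 0
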